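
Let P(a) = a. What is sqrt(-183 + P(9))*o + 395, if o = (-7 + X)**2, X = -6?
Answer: 395 + 169*I*sqrt(174) ≈ 395.0 + 2229.3*I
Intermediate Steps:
o = 169 (o = (-7 - 6)**2 = (-13)**2 = 169)
sqrt(-183 + P(9))*o + 395 = sqrt(-183 + 9)*169 + 395 = sqrt(-174)*169 + 395 = (I*sqrt(174))*169 + 395 = 169*I*sqrt(174) + 395 = 395 + 169*I*sqrt(174)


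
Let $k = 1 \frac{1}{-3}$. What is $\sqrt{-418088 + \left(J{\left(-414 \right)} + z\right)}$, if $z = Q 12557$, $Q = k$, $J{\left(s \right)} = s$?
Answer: $\frac{i \sqrt{3804189}}{3} \approx 650.14 i$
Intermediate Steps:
$k = - \frac{1}{3}$ ($k = 1 \left(- \frac{1}{3}\right) = - \frac{1}{3} \approx -0.33333$)
$Q = - \frac{1}{3} \approx -0.33333$
$z = - \frac{12557}{3}$ ($z = \left(- \frac{1}{3}\right) 12557 = - \frac{12557}{3} \approx -4185.7$)
$\sqrt{-418088 + \left(J{\left(-414 \right)} + z\right)} = \sqrt{-418088 - \frac{13799}{3}} = \sqrt{- \frac{1268063}{3}} = \frac{i \sqrt{3804189}}{3}$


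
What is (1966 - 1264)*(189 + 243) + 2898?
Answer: 306162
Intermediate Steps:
(1966 - 1264)*(189 + 243) + 2898 = 702*432 + 2898 = 303264 + 2898 = 306162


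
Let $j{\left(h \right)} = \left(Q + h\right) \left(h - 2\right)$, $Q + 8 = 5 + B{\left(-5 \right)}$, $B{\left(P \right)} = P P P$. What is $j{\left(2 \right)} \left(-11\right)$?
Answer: $0$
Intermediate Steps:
$B{\left(P \right)} = P^{3}$ ($B{\left(P \right)} = P^{2} P = P^{3}$)
$Q = -128$ ($Q = -8 + \left(5 + \left(-5\right)^{3}\right) = -8 + \left(5 - 125\right) = -8 - 120 = -128$)
$j{\left(h \right)} = \left(-128 + h\right) \left(-2 + h\right)$ ($j{\left(h \right)} = \left(-128 + h\right) \left(h - 2\right) = \left(-128 + h\right) \left(-2 + h\right)$)
$j{\left(2 \right)} \left(-11\right) = \left(256 + 2^{2} - 260\right) \left(-11\right) = \left(256 + 4 - 260\right) \left(-11\right) = 0 \left(-11\right) = 0$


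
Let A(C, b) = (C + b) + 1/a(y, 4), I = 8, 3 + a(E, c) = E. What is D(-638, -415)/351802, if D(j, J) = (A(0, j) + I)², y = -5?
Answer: 25411681/22515328 ≈ 1.1286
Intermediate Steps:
a(E, c) = -3 + E
A(C, b) = -⅛ + C + b (A(C, b) = (C + b) + 1/(-3 - 5) = (C + b) + 1/(-8) = (C + b) - ⅛ = -⅛ + C + b)
D(j, J) = (63/8 + j)² (D(j, J) = ((-⅛ + 0 + j) + 8)² = ((-⅛ + j) + 8)² = (63/8 + j)²)
D(-638, -415)/351802 = ((63 + 8*(-638))²/64)/351802 = ((63 - 5104)²/64)*(1/351802) = ((1/64)*(-5041)²)*(1/351802) = ((1/64)*25411681)*(1/351802) = (25411681/64)*(1/351802) = 25411681/22515328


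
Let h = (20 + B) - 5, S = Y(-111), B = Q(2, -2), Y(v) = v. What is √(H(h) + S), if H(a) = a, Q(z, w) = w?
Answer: 7*I*√2 ≈ 9.8995*I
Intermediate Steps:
B = -2
S = -111
h = 13 (h = (20 - 2) - 5 = 18 - 5 = 13)
√(H(h) + S) = √(13 - 111) = √(-98) = 7*I*√2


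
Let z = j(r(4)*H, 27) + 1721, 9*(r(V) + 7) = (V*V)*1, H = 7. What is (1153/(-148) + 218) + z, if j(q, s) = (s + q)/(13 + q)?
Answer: 15151589/7844 ≈ 1931.6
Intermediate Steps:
r(V) = -7 + V²/9 (r(V) = -7 + ((V*V)*1)/9 = -7 + (V²*1)/9 = -7 + V²/9)
j(q, s) = (q + s)/(13 + q)
z = 182469/106 (z = ((-7 + (⅑)*4²)*7 + 27)/(13 + (-7 + (⅑)*4²)*7) + 1721 = ((-7 + (⅑)*16)*7 + 27)/(13 + (-7 + (⅑)*16)*7) + 1721 = ((-7 + 16/9)*7 + 27)/(13 + (-7 + 16/9)*7) + 1721 = (-47/9*7 + 27)/(13 - 47/9*7) + 1721 = (-329/9 + 27)/(13 - 329/9) + 1721 = -86/9/(-212/9) + 1721 = -9/212*(-86/9) + 1721 = 43/106 + 1721 = 182469/106 ≈ 1721.4)
(1153/(-148) + 218) + z = (1153/(-148) + 218) + 182469/106 = (1153*(-1/148) + 218) + 182469/106 = (-1153/148 + 218) + 182469/106 = 31111/148 + 182469/106 = 15151589/7844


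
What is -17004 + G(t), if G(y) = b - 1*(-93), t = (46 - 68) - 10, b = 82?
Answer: -16829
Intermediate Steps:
t = -32 (t = -22 - 10 = -32)
G(y) = 175 (G(y) = 82 - 1*(-93) = 82 + 93 = 175)
-17004 + G(t) = -17004 + 175 = -16829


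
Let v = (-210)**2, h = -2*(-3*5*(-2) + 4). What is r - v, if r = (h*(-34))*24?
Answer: 11388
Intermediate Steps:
h = -68 (h = -2*(-15*(-2) + 4) = -2*(30 + 4) = -2*34 = -68)
v = 44100
r = 55488 (r = -68*(-34)*24 = 2312*24 = 55488)
r - v = 55488 - 1*44100 = 55488 - 44100 = 11388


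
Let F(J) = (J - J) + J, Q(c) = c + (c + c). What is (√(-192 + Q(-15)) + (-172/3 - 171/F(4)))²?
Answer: 1408273/144 - 1201*I*√237/6 ≈ 9779.7 - 3081.5*I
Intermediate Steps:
Q(c) = 3*c (Q(c) = c + 2*c = 3*c)
F(J) = J (F(J) = 0 + J = J)
(√(-192 + Q(-15)) + (-172/3 - 171/F(4)))² = (√(-192 + 3*(-15)) + (-172/3 - 171/4))² = (√(-192 - 45) + (-172*⅓ - 171*¼))² = (√(-237) + (-172/3 - 171/4))² = (I*√237 - 1201/12)² = (-1201/12 + I*√237)²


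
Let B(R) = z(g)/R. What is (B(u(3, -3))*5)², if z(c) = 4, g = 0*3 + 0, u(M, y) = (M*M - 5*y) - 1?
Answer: 400/529 ≈ 0.75614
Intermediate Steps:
u(M, y) = -1 + M² - 5*y (u(M, y) = (M² - 5*y) - 1 = -1 + M² - 5*y)
g = 0 (g = 0 + 0 = 0)
B(R) = 4/R
(B(u(3, -3))*5)² = ((4/(-1 + 3² - 5*(-3)))*5)² = ((4/(-1 + 9 + 15))*5)² = ((4/23)*5)² = (20/23)² = 400/529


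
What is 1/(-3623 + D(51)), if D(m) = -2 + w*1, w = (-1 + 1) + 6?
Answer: -1/3619 ≈ -0.00027632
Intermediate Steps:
w = 6 (w = 0 + 6 = 6)
D(m) = 4 (D(m) = -2 + 6*1 = -2 + 6 = 4)
1/(-3623 + D(51)) = 1/(-3623 + 4) = 1/(-3619) = -1/3619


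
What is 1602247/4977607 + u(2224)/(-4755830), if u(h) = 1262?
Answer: 3806866304988/11836326349405 ≈ 0.32163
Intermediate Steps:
1602247/4977607 + u(2224)/(-4755830) = 1602247/4977607 + 1262/(-4755830) = 1602247*(1/4977607) + 1262*(-1/4755830) = 1602247/4977607 - 631/2377915 = 3806866304988/11836326349405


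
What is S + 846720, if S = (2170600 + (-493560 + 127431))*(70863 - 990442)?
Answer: -1659352790989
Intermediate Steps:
S = -1659353637709 (S = (2170600 - 366129)*(-919579) = 1804471*(-919579) = -1659353637709)
S + 846720 = -1659353637709 + 846720 = -1659352790989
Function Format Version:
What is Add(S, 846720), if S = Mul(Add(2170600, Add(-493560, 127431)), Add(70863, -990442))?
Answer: -1659352790989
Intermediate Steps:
S = -1659353637709 (S = Mul(Add(2170600, -366129), -919579) = Mul(1804471, -919579) = -1659353637709)
Add(S, 846720) = Add(-1659353637709, 846720) = -1659352790989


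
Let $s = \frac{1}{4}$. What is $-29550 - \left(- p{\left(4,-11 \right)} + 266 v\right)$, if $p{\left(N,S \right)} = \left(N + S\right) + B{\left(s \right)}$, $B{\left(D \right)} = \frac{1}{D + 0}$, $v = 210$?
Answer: $-85413$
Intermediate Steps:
$s = \frac{1}{4} \approx 0.25$
$B{\left(D \right)} = \frac{1}{D}$
$p{\left(N,S \right)} = 4 + N + S$ ($p{\left(N,S \right)} = \left(N + S\right) + \frac{1}{\frac{1}{4}} = \left(N + S\right) + 4 = 4 + N + S$)
$-29550 - \left(- p{\left(4,-11 \right)} + 266 v\right) = -29550 + \left(\left(-266\right) 210 + \left(4 + 4 - 11\right)\right) = -29550 - 55863 = -85413$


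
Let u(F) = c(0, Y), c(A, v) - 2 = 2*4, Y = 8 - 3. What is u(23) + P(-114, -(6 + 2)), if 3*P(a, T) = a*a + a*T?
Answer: 4646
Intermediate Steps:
Y = 5
c(A, v) = 10 (c(A, v) = 2 + 2*4 = 2 + 8 = 10)
u(F) = 10
P(a, T) = a**2/3 + T*a/3 (P(a, T) = (a*a + a*T)/3 = (a**2 + T*a)/3 = a**2/3 + T*a/3)
u(23) + P(-114, -(6 + 2)) = 10 + (1/3)*(-114)*(-(6 + 2) - 114) = 10 + (1/3)*(-114)*(-1*8 - 114) = 10 + (1/3)*(-114)*(-8 - 114) = 10 + (1/3)*(-114)*(-122) = 10 + 4636 = 4646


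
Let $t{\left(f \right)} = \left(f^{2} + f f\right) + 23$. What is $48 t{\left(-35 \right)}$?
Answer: $118704$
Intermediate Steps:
$t{\left(f \right)} = 23 + 2 f^{2}$ ($t{\left(f \right)} = \left(f^{2} + f^{2}\right) + 23 = 2 f^{2} + 23 = 23 + 2 f^{2}$)
$48 t{\left(-35 \right)} = 48 \left(23 + 2 \left(-35\right)^{2}\right) = 48 \left(23 + 2 \cdot 1225\right) = 48 \left(23 + 2450\right) = 48 \cdot 2473 = 118704$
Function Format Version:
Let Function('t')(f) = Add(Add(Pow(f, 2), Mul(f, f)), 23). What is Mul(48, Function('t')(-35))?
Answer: 118704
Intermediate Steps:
Function('t')(f) = Add(23, Mul(2, Pow(f, 2))) (Function('t')(f) = Add(Add(Pow(f, 2), Pow(f, 2)), 23) = Add(Mul(2, Pow(f, 2)), 23) = Add(23, Mul(2, Pow(f, 2))))
Mul(48, Function('t')(-35)) = Mul(48, Add(23, Mul(2, Pow(-35, 2)))) = Mul(48, Add(23, Mul(2, 1225))) = Mul(48, Add(23, 2450)) = Mul(48, 2473) = 118704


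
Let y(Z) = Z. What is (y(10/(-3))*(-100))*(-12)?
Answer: -4000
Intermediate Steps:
(y(10/(-3))*(-100))*(-12) = ((10/(-3))*(-100))*(-12) = ((10*(-⅓))*(-100))*(-12) = -10/3*(-100)*(-12) = (1000/3)*(-12) = -4000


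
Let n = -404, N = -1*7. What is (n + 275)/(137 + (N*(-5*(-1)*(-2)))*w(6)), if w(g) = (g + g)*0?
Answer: -129/137 ≈ -0.94161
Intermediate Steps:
N = -7
w(g) = 0 (w(g) = (2*g)*0 = 0)
(n + 275)/(137 + (N*(-5*(-1)*(-2)))*w(6)) = (-404 + 275)/(137 - 7*(-5*(-1))*(-2)*0) = -129/(137 - 35*(-2)*0) = -129/(137 - 7*(-10)*0) = -129/(137 + 70*0) = -129/(137 + 0) = -129/137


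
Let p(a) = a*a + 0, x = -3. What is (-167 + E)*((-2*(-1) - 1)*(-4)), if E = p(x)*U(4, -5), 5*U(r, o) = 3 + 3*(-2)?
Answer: 3448/5 ≈ 689.60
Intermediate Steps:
U(r, o) = -⅗ (U(r, o) = (3 + 3*(-2))/5 = (3 - 6)/5 = (⅕)*(-3) = -⅗)
p(a) = a² (p(a) = a² + 0 = a²)
E = -27/5 (E = (-3)²*(-⅗) = 9*(-⅗) = -27/5 ≈ -5.4000)
(-167 + E)*((-2*(-1) - 1)*(-4)) = (-167 - 27/5)*((-2*(-1) - 1)*(-4)) = -862*(2 - 1)*(-4)/5 = -862*(-4)/5 = -862/5*(-4) = 3448/5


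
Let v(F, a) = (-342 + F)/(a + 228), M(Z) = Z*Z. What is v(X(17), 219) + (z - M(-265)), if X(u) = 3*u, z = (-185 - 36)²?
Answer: -3186313/149 ≈ -21385.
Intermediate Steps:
z = 48841 (z = (-221)² = 48841)
M(Z) = Z²
v(F, a) = (-342 + F)/(228 + a)
v(X(17), 219) + (z - M(-265)) = (-342 + 3*17)/(228 + 219) + (48841 - 1*(-265)²) = (-342 + 51)/447 + (48841 - 1*70225) = (1/447)*(-291) + (48841 - 70225) = -97/149 - 21384 = -3186313/149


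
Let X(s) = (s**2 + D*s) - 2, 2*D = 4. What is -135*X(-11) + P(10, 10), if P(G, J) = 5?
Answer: -13090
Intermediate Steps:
D = 2 (D = (1/2)*4 = 2)
X(s) = -2 + s**2 + 2*s (X(s) = (s**2 + 2*s) - 2 = -2 + s**2 + 2*s)
-135*X(-11) + P(10, 10) = -135*(-2 + (-11)**2 + 2*(-11)) + 5 = -135*(-2 + 121 - 22) + 5 = -135*97 + 5 = -13095 + 5 = -13090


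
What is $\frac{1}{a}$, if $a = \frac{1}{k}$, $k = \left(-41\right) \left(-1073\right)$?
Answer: $43993$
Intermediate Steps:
$k = 43993$
$a = \frac{1}{43993} \approx 2.2731 \cdot 10^{-5}$
$\frac{1}{a} = \frac{1}{\frac{1}{43993}} = 43993$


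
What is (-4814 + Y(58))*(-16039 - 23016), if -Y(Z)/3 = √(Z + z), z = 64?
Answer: 188010770 + 117165*√122 ≈ 1.8930e+8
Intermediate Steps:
Y(Z) = -3*√(64 + Z) (Y(Z) = -3*√(Z + 64) = -3*√(64 + Z))
(-4814 + Y(58))*(-16039 - 23016) = (-4814 - 3*√(64 + 58))*(-16039 - 23016) = (-4814 - 3*√122)*(-39055) = 188010770 + 117165*√122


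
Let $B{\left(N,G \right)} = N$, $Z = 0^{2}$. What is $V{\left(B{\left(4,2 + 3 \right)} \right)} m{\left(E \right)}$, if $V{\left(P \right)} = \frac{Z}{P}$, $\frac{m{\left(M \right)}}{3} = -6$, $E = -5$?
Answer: $0$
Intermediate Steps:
$Z = 0$
$m{\left(M \right)} = -18$ ($m{\left(M \right)} = 3 \left(-6\right) = -18$)
$V{\left(P \right)} = 0$ ($V{\left(P \right)} = \frac{0}{P} = 0$)
$V{\left(B{\left(4,2 + 3 \right)} \right)} m{\left(E \right)} = 0 \left(-18\right) = 0$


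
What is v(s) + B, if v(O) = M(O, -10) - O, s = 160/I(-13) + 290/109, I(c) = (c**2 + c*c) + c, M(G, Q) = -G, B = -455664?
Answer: -3228424116/7085 ≈ -4.5567e+5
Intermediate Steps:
I(c) = c + 2*c**2 (I(c) = (c**2 + c**2) + c = 2*c**2 + c = c + 2*c**2)
s = 22338/7085 (s = 160/((-13*(1 + 2*(-13)))) + 290/109 = 160/((-13*(1 - 26))) + 290*(1/109) = 160/((-13*(-25))) + 290/109 = 160/325 + 290/109 = 160*(1/325) + 290/109 = 32/65 + 290/109 = 22338/7085 ≈ 3.1529)
v(O) = -2*O (v(O) = -O - O = -2*O)
v(s) + B = -2*22338/7085 - 455664 = -44676/7085 - 455664 = -3228424116/7085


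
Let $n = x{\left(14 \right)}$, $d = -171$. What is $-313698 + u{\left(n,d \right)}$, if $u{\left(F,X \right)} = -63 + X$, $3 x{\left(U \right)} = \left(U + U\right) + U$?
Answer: $-313932$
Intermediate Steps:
$x{\left(U \right)} = U$ ($x{\left(U \right)} = \frac{\left(U + U\right) + U}{3} = \frac{2 U + U}{3} = \frac{3 U}{3} = U$)
$n = 14$
$-313698 + u{\left(n,d \right)} = -313698 - 234 = -313932$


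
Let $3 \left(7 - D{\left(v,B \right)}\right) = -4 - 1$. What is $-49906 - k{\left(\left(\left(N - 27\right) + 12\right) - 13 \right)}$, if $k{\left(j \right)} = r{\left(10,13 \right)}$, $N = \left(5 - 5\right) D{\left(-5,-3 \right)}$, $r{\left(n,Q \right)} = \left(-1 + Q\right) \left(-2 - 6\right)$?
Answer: $-49810$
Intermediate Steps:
$D{\left(v,B \right)} = \frac{26}{3}$ ($D{\left(v,B \right)} = 7 - \frac{-4 - 1}{3} = 7 - - \frac{5}{3} = 7 + \frac{5}{3} = \frac{26}{3}$)
$r{\left(n,Q \right)} = 8 - 8 Q$ ($r{\left(n,Q \right)} = \left(-1 + Q\right) \left(-8\right) = 8 - 8 Q$)
$N = 0$ ($N = \left(5 - 5\right) \frac{26}{3} = 0 \cdot \frac{26}{3} = 0$)
$k{\left(j \right)} = -96$ ($k{\left(j \right)} = 8 - 104 = -96$)
$-49906 - k{\left(\left(\left(N - 27\right) + 12\right) - 13 \right)} = -49906 - -96 = -49906 + 96 = -49810$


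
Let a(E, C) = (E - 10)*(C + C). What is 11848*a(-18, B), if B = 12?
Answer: -7961856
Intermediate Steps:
a(E, C) = 2*C*(-10 + E) (a(E, C) = (-10 + E)*(2*C) = 2*C*(-10 + E))
11848*a(-18, B) = 11848*(2*12*(-10 - 18)) = 11848*(2*12*(-28)) = 11848*(-672) = -7961856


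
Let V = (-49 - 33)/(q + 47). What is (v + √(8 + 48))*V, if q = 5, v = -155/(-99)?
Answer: -6355/2574 - 41*√14/13 ≈ -14.270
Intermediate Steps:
v = 155/99 (v = -155*(-1/99) = 155/99 ≈ 1.5657)
V = -41/26 (V = (-49 - 33)/(5 + 47) = -82/52 = -82*1/52 = -41/26 ≈ -1.5769)
(v + √(8 + 48))*V = (155/99 + √(8 + 48))*(-41/26) = (155/99 + √56)*(-41/26) = (155/99 + 2*√14)*(-41/26) = -6355/2574 - 41*√14/13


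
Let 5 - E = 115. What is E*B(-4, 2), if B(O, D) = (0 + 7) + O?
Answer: -330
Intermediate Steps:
E = -110 (E = 5 - 1*115 = 5 - 115 = -110)
B(O, D) = 7 + O
E*B(-4, 2) = -110*(7 - 4) = -110*3 = -330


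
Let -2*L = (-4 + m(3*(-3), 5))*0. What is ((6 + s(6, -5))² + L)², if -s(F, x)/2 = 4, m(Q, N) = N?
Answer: 16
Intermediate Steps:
s(F, x) = -8 (s(F, x) = -2*4 = -8)
L = 0 (L = -(-4 + 5)*0/2 = -0/2 = -½*0 = 0)
((6 + s(6, -5))² + L)² = ((6 - 8)² + 0)² = ((-2)² + 0)² = (4 + 0)² = 4² = 16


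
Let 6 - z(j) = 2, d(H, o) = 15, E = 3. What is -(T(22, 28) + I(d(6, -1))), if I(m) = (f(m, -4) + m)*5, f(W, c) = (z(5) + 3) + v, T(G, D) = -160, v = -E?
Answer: 65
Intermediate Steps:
v = -3 (v = -1*3 = -3)
z(j) = 4 (z(j) = 6 - 1*2 = 6 - 2 = 4)
f(W, c) = 4 (f(W, c) = (4 + 3) - 3 = 7 - 3 = 4)
I(m) = 20 + 5*m (I(m) = (4 + m)*5 = 20 + 5*m)
-(T(22, 28) + I(d(6, -1))) = -(-160 + (20 + 5*15)) = -(-160 + (20 + 75)) = -(-160 + 95) = -1*(-65) = 65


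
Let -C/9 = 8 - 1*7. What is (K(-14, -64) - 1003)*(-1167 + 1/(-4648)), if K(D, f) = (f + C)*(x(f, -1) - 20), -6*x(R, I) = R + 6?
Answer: 2023232941/6972 ≈ 2.9019e+5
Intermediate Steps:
x(R, I) = -1 - R/6 (x(R, I) = -(R + 6)/6 = -(6 + R)/6 = -1 - R/6)
C = -9 (C = -9*(8 - 1*7) = -9*(8 - 7) = -9*1 = -9)
K(D, f) = (-21 - f/6)*(-9 + f) (K(D, f) = (f - 9)*((-1 - f/6) - 20) = (-9 + f)*(-21 - f/6) = (-21 - f/6)*(-9 + f))
(K(-14, -64) - 1003)*(-1167 + 1/(-4648)) = ((189 - 39/2*(-64) - 1/6*(-64)**2) - 1003)*(-1167 + 1/(-4648)) = ((189 + 1248 - 1/6*4096) - 1003)*(-1167 - 1/4648) = ((189 + 1248 - 2048/3) - 1003)*(-5424217/4648) = (2263/3 - 1003)*(-5424217/4648) = -746/3*(-5424217/4648) = 2023232941/6972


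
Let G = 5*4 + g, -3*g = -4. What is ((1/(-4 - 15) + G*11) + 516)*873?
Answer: 12450435/19 ≈ 6.5529e+5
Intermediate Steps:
g = 4/3 (g = -1/3*(-4) = 4/3 ≈ 1.3333)
G = 64/3 (G = 5*4 + 4/3 = 20 + 4/3 = 64/3 ≈ 21.333)
((1/(-4 - 15) + G*11) + 516)*873 = ((1/(-4 - 15) + (64/3)*11) + 516)*873 = ((1/(-19) + 704/3) + 516)*873 = ((-1/19 + 704/3) + 516)*873 = (13373/57 + 516)*873 = (42785/57)*873 = 12450435/19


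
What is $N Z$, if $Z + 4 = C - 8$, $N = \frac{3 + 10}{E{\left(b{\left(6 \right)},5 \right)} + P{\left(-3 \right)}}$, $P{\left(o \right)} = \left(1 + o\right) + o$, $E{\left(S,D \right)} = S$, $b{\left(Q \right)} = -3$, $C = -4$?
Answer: $26$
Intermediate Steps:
$P{\left(o \right)} = 1 + 2 o$
$N = - \frac{13}{8}$ ($N = \frac{3 + 10}{-3 + \left(1 + 2 \left(-3\right)\right)} = \frac{13}{-3 + \left(1 - 6\right)} = \frac{13}{-3 - 5} = \frac{13}{-8} = 13 \left(- \frac{1}{8}\right) = - \frac{13}{8} \approx -1.625$)
$Z = -16$ ($Z = -4 - 12 = -16$)
$N Z = \left(- \frac{13}{8}\right) \left(-16\right) = 26$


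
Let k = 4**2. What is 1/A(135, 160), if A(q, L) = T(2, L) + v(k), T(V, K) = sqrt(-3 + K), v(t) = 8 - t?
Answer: 8/93 + sqrt(157)/93 ≈ 0.22075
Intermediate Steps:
k = 16
A(q, L) = -8 + sqrt(-3 + L) (A(q, L) = sqrt(-3 + L) + (8 - 1*16) = sqrt(-3 + L) + (8 - 16) = sqrt(-3 + L) - 8 = -8 + sqrt(-3 + L))
1/A(135, 160) = 1/(-8 + sqrt(-3 + 160)) = 1/(-8 + sqrt(157))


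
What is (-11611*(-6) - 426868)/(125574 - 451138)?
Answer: 178601/162782 ≈ 1.0972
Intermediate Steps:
(-11611*(-6) - 426868)/(125574 - 451138) = (69666 - 426868)/(-325564) = -357202*(-1/325564) = 178601/162782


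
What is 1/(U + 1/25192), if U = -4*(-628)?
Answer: 25192/63282305 ≈ 0.00039809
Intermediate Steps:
U = 2512
1/(U + 1/25192) = 1/(2512 + 1/25192) = 1/(63282305/25192) = 25192/63282305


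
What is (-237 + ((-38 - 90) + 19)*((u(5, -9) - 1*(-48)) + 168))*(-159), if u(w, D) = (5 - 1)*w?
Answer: 4127799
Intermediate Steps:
u(w, D) = 4*w
(-237 + ((-38 - 90) + 19)*((u(5, -9) - 1*(-48)) + 168))*(-159) = (-237 + ((-38 - 90) + 19)*((4*5 - 1*(-48)) + 168))*(-159) = (-237 + (-128 + 19)*((20 + 48) + 168))*(-159) = (-237 - 109*(68 + 168))*(-159) = (-237 - 109*236)*(-159) = (-237 - 25724)*(-159) = -25961*(-159) = 4127799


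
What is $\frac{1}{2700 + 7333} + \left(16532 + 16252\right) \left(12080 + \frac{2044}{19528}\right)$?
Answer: $\frac{9699095377328897}{24490553} \approx 3.9603 \cdot 10^{8}$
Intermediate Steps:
$\frac{1}{2700 + 7333} + \left(16532 + 16252\right) \left(12080 + \frac{2044}{19528}\right) = \frac{1}{10033} + 32784 \left(12080 + 2044 \cdot \frac{1}{19528}\right) = \frac{1}{10033} + 32784 \left(12080 + \frac{511}{4882}\right) = \frac{1}{10033} + 32784 \cdot \frac{58975071}{4882} = \frac{1}{10033} + \frac{966719363832}{2441} = \frac{9699095377328897}{24490553}$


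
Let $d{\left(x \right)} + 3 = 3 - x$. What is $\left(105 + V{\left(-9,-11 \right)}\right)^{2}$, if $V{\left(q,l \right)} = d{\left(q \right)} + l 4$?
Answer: $4900$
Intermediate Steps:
$d{\left(x \right)} = - x$ ($d{\left(x \right)} = -3 - \left(-3 + x\right) = - x$)
$V{\left(q,l \right)} = - q + 4 l$ ($V{\left(q,l \right)} = - q + l 4 = - q + 4 l$)
$\left(105 + V{\left(-9,-11 \right)}\right)^{2} = \left(105 + \left(\left(-1\right) \left(-9\right) + 4 \left(-11\right)\right)\right)^{2} = \left(105 + \left(9 - 44\right)\right)^{2} = \left(105 - 35\right)^{2} = 70^{2} = 4900$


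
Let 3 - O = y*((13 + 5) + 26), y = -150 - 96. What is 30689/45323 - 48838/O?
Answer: -1881214871/490712121 ≈ -3.8336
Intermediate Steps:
y = -246
O = 10827 (O = 3 - (-246)*((13 + 5) + 26) = 3 - (-246)*(18 + 26) = 3 - (-246)*44 = 3 - 1*(-10824) = 3 + 10824 = 10827)
30689/45323 - 48838/O = 30689/45323 - 48838/10827 = -1881214871/490712121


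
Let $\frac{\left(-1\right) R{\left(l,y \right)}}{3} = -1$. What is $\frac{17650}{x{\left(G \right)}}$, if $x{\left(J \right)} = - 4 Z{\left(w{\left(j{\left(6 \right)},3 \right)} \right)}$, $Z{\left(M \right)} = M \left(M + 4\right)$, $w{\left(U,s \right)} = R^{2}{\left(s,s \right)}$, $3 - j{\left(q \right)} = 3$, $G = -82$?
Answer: $- \frac{8825}{234} \approx -37.714$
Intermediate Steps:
$R{\left(l,y \right)} = 3$ ($R{\left(l,y \right)} = \left(-3\right) \left(-1\right) = 3$)
$j{\left(q \right)} = 0$ ($j{\left(q \right)} = 3 - 3 = 0$)
$w{\left(U,s \right)} = 9$ ($w{\left(U,s \right)} = 3^{2} = 9$)
$Z{\left(M \right)} = M \left(4 + M\right)$
$x{\left(J \right)} = -468$ ($x{\left(J \right)} = - 4 \cdot 9 \left(4 + 9\right) = - 4 \cdot 9 \cdot 13 = \left(-4\right) 117 = -468$)
$\frac{17650}{x{\left(G \right)}} = \frac{17650}{-468} = 17650 \left(- \frac{1}{468}\right) = - \frac{8825}{234}$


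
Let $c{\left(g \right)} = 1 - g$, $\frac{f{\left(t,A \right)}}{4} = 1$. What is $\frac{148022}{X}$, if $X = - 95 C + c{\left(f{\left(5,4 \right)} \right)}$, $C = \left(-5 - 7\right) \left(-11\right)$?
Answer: $- \frac{148022}{12543} \approx -11.801$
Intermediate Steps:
$C = 132$ ($C = \left(-12\right) \left(-11\right) = 132$)
$f{\left(t,A \right)} = 4$ ($f{\left(t,A \right)} = 4 \cdot 1 = 4$)
$X = -12543$ ($X = \left(-95\right) 132 + \left(1 - 4\right) = -12540 + \left(1 - 4\right) = -12540 - 3 = -12543$)
$\frac{148022}{X} = \frac{148022}{-12543} = 148022 \left(- \frac{1}{12543}\right) = - \frac{148022}{12543}$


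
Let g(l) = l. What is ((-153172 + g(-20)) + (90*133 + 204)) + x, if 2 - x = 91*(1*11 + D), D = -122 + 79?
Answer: -138104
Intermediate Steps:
D = -43
x = 2914 (x = 2 - 91*(1*11 - 43) = 2 - 91*(11 - 43) = 2 - 91*(-32) = 2 - 1*(-2912) = 2 + 2912 = 2914)
((-153172 + g(-20)) + (90*133 + 204)) + x = ((-153172 - 20) + (90*133 + 204)) + 2914 = (-153192 + (11970 + 204)) + 2914 = (-153192 + 12174) + 2914 = -141018 + 2914 = -138104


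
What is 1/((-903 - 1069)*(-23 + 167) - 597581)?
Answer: -1/881549 ≈ -1.1344e-6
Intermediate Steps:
1/((-903 - 1069)*(-23 + 167) - 597581) = 1/(-1972*144 - 597581) = 1/(-283968 - 597581) = 1/(-881549) = -1/881549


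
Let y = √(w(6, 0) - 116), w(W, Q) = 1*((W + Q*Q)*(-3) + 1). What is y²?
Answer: -133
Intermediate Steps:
w(W, Q) = 1 - 3*W - 3*Q² (w(W, Q) = 1*((W + Q²)*(-3) + 1) = 1*((-3*W - 3*Q²) + 1) = 1*(1 - 3*W - 3*Q²) = 1 - 3*W - 3*Q²)
y = I*√133 (y = √((1 - 3*6 - 3*0²) - 116) = √((1 - 18 - 3*0) - 116) = √((1 - 18 + 0) - 116) = √(-17 - 116) = √(-133) = I*√133 ≈ 11.533*I)
y² = (I*√133)² = -133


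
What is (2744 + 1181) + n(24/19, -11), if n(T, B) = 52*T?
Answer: 75823/19 ≈ 3990.7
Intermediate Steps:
(2744 + 1181) + n(24/19, -11) = (2744 + 1181) + 52*(24/19) = 3925 + 52*(24*(1/19)) = 3925 + 52*(24/19) = 3925 + 1248/19 = 75823/19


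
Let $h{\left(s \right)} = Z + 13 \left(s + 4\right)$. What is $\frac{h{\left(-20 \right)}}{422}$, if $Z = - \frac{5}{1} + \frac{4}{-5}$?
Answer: $- \frac{1069}{2110} \approx -0.50663$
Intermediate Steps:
$Z = - \frac{29}{5}$ ($Z = \left(-5\right) 1 + 4 \left(- \frac{1}{5}\right) = -5 - \frac{4}{5} = - \frac{29}{5} \approx -5.8$)
$h{\left(s \right)} = \frac{231}{5} + 13 s$ ($h{\left(s \right)} = - \frac{29}{5} + 13 \left(s + 4\right) = - \frac{29}{5} + 13 \left(4 + s\right) = - \frac{29}{5} + \left(52 + 13 s\right) = \frac{231}{5} + 13 s$)
$\frac{h{\left(-20 \right)}}{422} = \frac{\frac{231}{5} + 13 \left(-20\right)}{422} = \left(\frac{231}{5} - 260\right) \frac{1}{422} = \left(- \frac{1069}{5}\right) \frac{1}{422} = - \frac{1069}{2110}$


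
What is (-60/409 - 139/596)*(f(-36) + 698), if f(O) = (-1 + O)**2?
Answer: -191426937/243764 ≈ -785.30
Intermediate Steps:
(-60/409 - 139/596)*(f(-36) + 698) = (-60/409 - 139/596)*((-1 - 36)**2 + 698) = (-60*1/409 - 139*1/596)*((-37)**2 + 698) = (-60/409 - 139/596)*(1369 + 698) = -92611/243764*2067 = -191426937/243764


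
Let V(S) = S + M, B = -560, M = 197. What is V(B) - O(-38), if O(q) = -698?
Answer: 335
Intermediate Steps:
V(S) = 197 + S (V(S) = S + 197 = 197 + S)
V(B) - O(-38) = (197 - 560) - 1*(-698) = -363 + 698 = 335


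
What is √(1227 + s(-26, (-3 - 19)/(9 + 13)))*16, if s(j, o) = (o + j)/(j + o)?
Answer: 32*√307 ≈ 560.69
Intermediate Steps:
s(j, o) = 1 (s(j, o) = (j + o)/(j + o) = 1)
√(1227 + s(-26, (-3 - 19)/(9 + 13)))*16 = √(1227 + 1)*16 = √1228*16 = (2*√307)*16 = 32*√307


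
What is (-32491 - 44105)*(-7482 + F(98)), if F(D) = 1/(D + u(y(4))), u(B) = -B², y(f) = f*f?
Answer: 45274248786/79 ≈ 5.7309e+8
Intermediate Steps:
y(f) = f²
F(D) = 1/(-256 + D) (F(D) = 1/(D - (4²)²) = 1/(D - 1*16²) = 1/(D - 1*256) = 1/(D - 256) = 1/(-256 + D))
(-32491 - 44105)*(-7482 + F(98)) = (-32491 - 44105)*(-7482 + 1/(-256 + 98)) = -76596*(-7482 + 1/(-158)) = -76596*(-7482 - 1/158) = -76596*(-1182157/158) = 45274248786/79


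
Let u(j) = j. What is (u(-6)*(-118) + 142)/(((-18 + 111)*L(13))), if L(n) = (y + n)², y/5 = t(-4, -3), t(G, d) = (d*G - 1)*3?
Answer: 425/1473306 ≈ 0.00028847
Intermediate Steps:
t(G, d) = -3 + 3*G*d (t(G, d) = (G*d - 1)*3 = (-1 + G*d)*3 = -3 + 3*G*d)
y = 165 (y = 5*(-3 + 3*(-4)*(-3)) = 5*(-3 + 36) = 5*33 = 165)
L(n) = (165 + n)²
(u(-6)*(-118) + 142)/(((-18 + 111)*L(13))) = (-6*(-118) + 142)/(((-18 + 111)*(165 + 13)²)) = (708 + 142)/((93*178²)) = 850/((93*31684)) = 850/2946612 = 850*(1/2946612) = 425/1473306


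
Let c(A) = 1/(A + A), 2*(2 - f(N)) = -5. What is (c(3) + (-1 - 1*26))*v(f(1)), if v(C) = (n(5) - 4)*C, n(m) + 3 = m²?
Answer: -4347/2 ≈ -2173.5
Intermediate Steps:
f(N) = 9/2 (f(N) = 2 - ½*(-5) = 2 + 5/2 = 9/2)
c(A) = 1/(2*A)
n(m) = -3 + m²
v(C) = 18*C (v(C) = ((-3 + 5²) - 4)*C = ((-3 + 25) - 4)*C = (22 - 4)*C = 18*C)
(c(3) + (-1 - 1*26))*v(f(1)) = ((½)/3 + (-1 - 1*26))*(18*(9/2)) = ((½)*(⅓) + (-1 - 26))*81 = (⅙ - 27)*81 = -161/6*81 = -4347/2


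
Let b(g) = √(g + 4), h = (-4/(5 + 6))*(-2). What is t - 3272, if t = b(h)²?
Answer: -35940/11 ≈ -3267.3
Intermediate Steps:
h = 8/11 (h = (-4/11)*(-2) = ((1/11)*(-4))*(-2) = -4/11*(-2) = 8/11 ≈ 0.72727)
b(g) = √(4 + g)
t = 52/11 (t = (√(4 + 8/11))² = (√(52/11))² = (2*√143/11)² = 52/11 ≈ 4.7273)
t - 3272 = 52/11 - 3272 = -35940/11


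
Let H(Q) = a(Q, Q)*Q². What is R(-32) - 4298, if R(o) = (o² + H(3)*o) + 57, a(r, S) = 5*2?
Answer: -6097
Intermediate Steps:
a(r, S) = 10
H(Q) = 10*Q²
R(o) = 57 + o² + 90*o (R(o) = (o² + (10*3²)*o) + 57 = (o² + (10*9)*o) + 57 = (o² + 90*o) + 57 = 57 + o² + 90*o)
R(-32) - 4298 = (57 + (-32)² + 90*(-32)) - 4298 = (57 + 1024 - 2880) - 4298 = -1799 - 4298 = -6097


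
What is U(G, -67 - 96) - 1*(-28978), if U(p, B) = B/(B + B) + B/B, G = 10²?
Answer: 57959/2 ≈ 28980.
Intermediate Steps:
G = 100
U(p, B) = 3/2 (U(p, B) = B/((2*B)) + 1 = B*(1/(2*B)) + 1 = ½ + 1 = 3/2)
U(G, -67 - 96) - 1*(-28978) = 3/2 - 1*(-28978) = 3/2 + 28978 = 57959/2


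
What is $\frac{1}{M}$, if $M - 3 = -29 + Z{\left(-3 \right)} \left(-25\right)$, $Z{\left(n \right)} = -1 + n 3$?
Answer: $\frac{1}{224} \approx 0.0044643$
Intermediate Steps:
$Z{\left(n \right)} = -1 + 3 n$
$M = 224$ ($M = 3 - \left(29 - \left(-1 + 3 \left(-3\right)\right) \left(-25\right)\right) = 3 - \left(29 - \left(-1 - 9\right) \left(-25\right)\right) = 3 - -221 = 3 + \left(-29 + 250\right) = 3 + 221 = 224$)
$\frac{1}{M} = \frac{1}{224}$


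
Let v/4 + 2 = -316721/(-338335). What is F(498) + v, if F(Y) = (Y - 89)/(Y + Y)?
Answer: -1295657801/336981660 ≈ -3.8449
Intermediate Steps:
v = -1439796/338335 (v = -8 + 4*(-316721/(-338335)) = -8 + 4*(-316721*(-1/338335)) = -8 + 4*(316721/338335) = -8 + 1266884/338335 = -1439796/338335 ≈ -4.2555)
F(Y) = (-89 + Y)/(2*Y) (F(Y) = (-89 + Y)/((2*Y)) = (-89 + Y)*(1/(2*Y)) = (-89 + Y)/(2*Y))
F(498) + v = (1/2)*(-89 + 498)/498 - 1439796/338335 = (1/2)*(1/498)*409 - 1439796/338335 = 409/996 - 1439796/338335 = -1295657801/336981660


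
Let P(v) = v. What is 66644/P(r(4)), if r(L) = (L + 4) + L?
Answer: 16661/3 ≈ 5553.7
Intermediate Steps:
r(L) = 4 + 2*L (r(L) = (4 + L) + L = 4 + 2*L)
66644/P(r(4)) = 66644/(4 + 2*4) = 66644/(4 + 8) = 66644/12 = 66644*(1/12) = 16661/3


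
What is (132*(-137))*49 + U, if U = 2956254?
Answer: 2070138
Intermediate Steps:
(132*(-137))*49 + U = (132*(-137))*49 + 2956254 = -18084*49 + 2956254 = -886116 + 2956254 = 2070138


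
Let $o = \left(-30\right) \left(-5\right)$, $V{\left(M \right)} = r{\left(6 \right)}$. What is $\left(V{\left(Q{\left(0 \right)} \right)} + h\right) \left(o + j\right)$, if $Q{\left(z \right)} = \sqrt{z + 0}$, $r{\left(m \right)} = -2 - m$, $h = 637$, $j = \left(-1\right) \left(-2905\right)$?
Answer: $1921595$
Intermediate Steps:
$j = 2905$
$Q{\left(z \right)} = \sqrt{z}$
$V{\left(M \right)} = -8$ ($V{\left(M \right)} = -2 - 6 = -8$)
$o = 150$
$\left(V{\left(Q{\left(0 \right)} \right)} + h\right) \left(o + j\right) = \left(-8 + 637\right) \left(150 + 2905\right) = 629 \cdot 3055 = 1921595$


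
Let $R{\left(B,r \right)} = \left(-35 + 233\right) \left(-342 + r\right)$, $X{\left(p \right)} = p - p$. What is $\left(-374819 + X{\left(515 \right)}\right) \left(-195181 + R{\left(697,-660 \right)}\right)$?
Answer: $147520137563$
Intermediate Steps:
$X{\left(p \right)} = 0$
$R{\left(B,r \right)} = -67716 + 198 r$ ($R{\left(B,r \right)} = 198 \left(-342 + r\right) = -67716 + 198 r$)
$\left(-374819 + X{\left(515 \right)}\right) \left(-195181 + R{\left(697,-660 \right)}\right) = \left(-374819 + 0\right) \left(-195181 + \left(-67716 + 198 \left(-660\right)\right)\right) = - 374819 \left(-195181 - 198396\right) = \left(-374819\right) \left(-393577\right) = 147520137563$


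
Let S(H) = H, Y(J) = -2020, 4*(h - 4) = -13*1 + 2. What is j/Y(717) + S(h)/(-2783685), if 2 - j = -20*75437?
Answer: -839972495359/1124608740 ≈ -746.90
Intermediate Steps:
h = 5/4 (h = 4 + (-13*1 + 2)/4 = 4 + (-13 + 2)/4 = 4 + (¼)*(-11) = 4 - 11/4 = 5/4 ≈ 1.2500)
j = 1508742 (j = 2 - (-20)*75437 = 2 - 1*(-1508740) = 2 + 1508740 = 1508742)
j/Y(717) + S(h)/(-2783685) = 1508742/(-2020) + (5/4)/(-2783685) = 1508742*(-1/2020) + (5/4)*(-1/2783685) = -754371/1010 - 1/2226948 = -839972495359/1124608740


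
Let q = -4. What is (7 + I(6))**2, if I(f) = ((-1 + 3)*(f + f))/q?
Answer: 1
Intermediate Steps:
I(f) = -f (I(f) = ((-1 + 3)*(f + f))/(-4) = (2*(2*f))*(-1/4) = (4*f)*(-1/4) = -f)
(7 + I(6))**2 = (7 - 1*6)**2 = (7 - 6)**2 = 1**2 = 1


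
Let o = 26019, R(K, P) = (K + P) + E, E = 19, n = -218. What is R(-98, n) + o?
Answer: 25722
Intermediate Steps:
R(K, P) = 19 + K + P (R(K, P) = (K + P) + 19 = 19 + K + P)
R(-98, n) + o = (19 - 98 - 218) + 26019 = -297 + 26019 = 25722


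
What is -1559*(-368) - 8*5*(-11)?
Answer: 574152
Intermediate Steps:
-1559*(-368) - 8*5*(-11) = 573712 - 40*(-11) = 573712 + 440 = 574152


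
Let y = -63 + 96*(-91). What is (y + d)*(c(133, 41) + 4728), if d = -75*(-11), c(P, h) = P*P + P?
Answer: -179813700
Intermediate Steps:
c(P, h) = P + P² (c(P, h) = P² + P = P + P²)
d = 825
y = -8799 (y = -63 - 8736 = -8799)
(y + d)*(c(133, 41) + 4728) = (-8799 + 825)*(133*(1 + 133) + 4728) = -7974*(133*134 + 4728) = -7974*(17822 + 4728) = -7974*22550 = -179813700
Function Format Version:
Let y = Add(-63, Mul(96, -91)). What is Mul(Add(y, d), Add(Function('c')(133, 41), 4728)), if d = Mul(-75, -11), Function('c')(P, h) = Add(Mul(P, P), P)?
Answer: -179813700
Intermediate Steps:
Function('c')(P, h) = Add(P, Pow(P, 2)) (Function('c')(P, h) = Add(Pow(P, 2), P) = Add(P, Pow(P, 2)))
d = 825
y = -8799 (y = Add(-63, -8736) = -8799)
Mul(Add(y, d), Add(Function('c')(133, 41), 4728)) = Mul(Add(-8799, 825), Add(Mul(133, Add(1, 133)), 4728)) = Mul(-7974, Add(Mul(133, 134), 4728)) = Mul(-7974, Add(17822, 4728)) = Mul(-7974, 22550) = -179813700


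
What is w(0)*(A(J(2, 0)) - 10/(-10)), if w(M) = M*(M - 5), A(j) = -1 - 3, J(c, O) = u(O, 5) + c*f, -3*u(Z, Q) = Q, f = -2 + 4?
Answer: 0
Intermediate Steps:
f = 2
u(Z, Q) = -Q/3
J(c, O) = -5/3 + 2*c (J(c, O) = -⅓*5 + c*2 = -5/3 + 2*c)
A(j) = -4
w(M) = M*(-5 + M)
w(0)*(A(J(2, 0)) - 10/(-10)) = (0*(-5 + 0))*(-4 - 10/(-10)) = (0*(-5))*(-4 - 10*(-⅒)) = 0*(-4 + 1) = 0*(-3) = 0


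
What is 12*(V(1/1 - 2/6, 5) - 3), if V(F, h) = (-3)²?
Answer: 72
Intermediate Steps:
V(F, h) = 9
12*(V(1/1 - 2/6, 5) - 3) = 12*(9 - 3) = 12*6 = 72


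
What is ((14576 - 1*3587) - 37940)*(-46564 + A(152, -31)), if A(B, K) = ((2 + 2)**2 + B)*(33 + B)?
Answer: 417309284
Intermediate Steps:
A(B, K) = (16 + B)*(33 + B) (A(B, K) = (4**2 + B)*(33 + B) = (16 + B)*(33 + B))
((14576 - 1*3587) - 37940)*(-46564 + A(152, -31)) = ((14576 - 1*3587) - 37940)*(-46564 + (528 + 152**2 + 49*152)) = ((14576 - 3587) - 37940)*(-46564 + (528 + 23104 + 7448)) = (10989 - 37940)*(-46564 + 31080) = -26951*(-15484) = 417309284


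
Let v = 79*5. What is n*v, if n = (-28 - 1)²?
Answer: 332195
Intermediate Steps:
v = 395
n = 841 (n = (-29)² = 841)
n*v = 841*395 = 332195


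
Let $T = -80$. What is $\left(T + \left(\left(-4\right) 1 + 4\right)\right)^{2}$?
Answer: $6400$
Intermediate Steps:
$\left(T + \left(\left(-4\right) 1 + 4\right)\right)^{2} = \left(-80 + \left(\left(-4\right) 1 + 4\right)\right)^{2} = \left(-80 + \left(-4 + 4\right)\right)^{2} = \left(-80 + 0\right)^{2} = \left(-80\right)^{2} = 6400$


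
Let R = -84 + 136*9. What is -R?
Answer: -1140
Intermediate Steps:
R = 1140 (R = -84 + 1224 = 1140)
-R = -1*1140 = -1140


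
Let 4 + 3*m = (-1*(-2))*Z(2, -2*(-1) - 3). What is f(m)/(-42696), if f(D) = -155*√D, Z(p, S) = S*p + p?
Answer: 155*I*√3/64044 ≈ 0.0041919*I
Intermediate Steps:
Z(p, S) = p + S*p
m = -4/3 (m = -4/3 + ((-1*(-2))*(2*(1 + (-2*(-1) - 3))))/3 = -4/3 + (2*(2*(1 + (2 - 3))))/3 = -4/3 + (2*(2*(1 - 1)))/3 = -4/3 + (2*(2*0))/3 = -4/3 + (2*0)/3 = -4/3 + (⅓)*0 = -4/3 + 0 = -4/3 ≈ -1.3333)
f(m)/(-42696) = -310*I*√3/3/(-42696) = -310*I*√3/3*(-1/42696) = 155*I*√3/64044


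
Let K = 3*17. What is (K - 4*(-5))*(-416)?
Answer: -29536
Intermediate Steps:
K = 51
(K - 4*(-5))*(-416) = (51 - 4*(-5))*(-416) = (51 + 20)*(-416) = 71*(-416) = -29536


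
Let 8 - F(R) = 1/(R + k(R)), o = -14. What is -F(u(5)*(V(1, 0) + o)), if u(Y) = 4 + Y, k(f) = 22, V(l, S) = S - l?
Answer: -905/113 ≈ -8.0089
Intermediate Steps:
F(R) = 8 - 1/(22 + R) (F(R) = 8 - 1/(R + 22) = 8 - 1/(22 + R))
-F(u(5)*(V(1, 0) + o)) = -(175 + 8*((4 + 5)*((0 - 1*1) - 14)))/(22 + (4 + 5)*((0 - 1*1) - 14)) = -(175 + 8*(9*((0 - 1) - 14)))/(22 + 9*((0 - 1) - 14)) = -(175 + 8*(9*(-1 - 14)))/(22 + 9*(-1 - 14)) = -(175 + 8*(9*(-15)))/(22 + 9*(-15)) = -(175 + 8*(-135))/(22 - 135) = -(175 - 1080)/(-113) = -(-1)*(-905)/113 = -1*905/113 = -905/113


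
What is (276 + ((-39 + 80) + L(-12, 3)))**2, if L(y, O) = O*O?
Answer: 106276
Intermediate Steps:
L(y, O) = O**2
(276 + ((-39 + 80) + L(-12, 3)))**2 = (276 + ((-39 + 80) + 3**2))**2 = (276 + (41 + 9))**2 = (276 + 50)**2 = 326**2 = 106276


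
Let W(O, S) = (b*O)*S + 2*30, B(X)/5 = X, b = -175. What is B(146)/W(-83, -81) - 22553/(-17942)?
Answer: 5303943497/4221627006 ≈ 1.2564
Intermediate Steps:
B(X) = 5*X
W(O, S) = 60 - 175*O*S (W(O, S) = (-175*O)*S + 2*30 = -175*O*S + 60 = 60 - 175*O*S)
B(146)/W(-83, -81) - 22553/(-17942) = (5*146)/(60 - 175*(-83)*(-81)) - 22553/(-17942) = 730/(60 - 1176525) - 22553*(-1/17942) = 730/(-1176465) + 22553/17942 = 730*(-1/1176465) + 22553/17942 = -146/235293 + 22553/17942 = 5303943497/4221627006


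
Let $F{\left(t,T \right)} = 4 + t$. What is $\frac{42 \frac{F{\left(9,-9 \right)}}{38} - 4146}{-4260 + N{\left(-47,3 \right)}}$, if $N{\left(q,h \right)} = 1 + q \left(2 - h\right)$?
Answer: $\frac{26167}{26676} \approx 0.98092$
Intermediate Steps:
$\frac{42 \frac{F{\left(9,-9 \right)}}{38} - 4146}{-4260 + N{\left(-47,3 \right)}} = \frac{42 \frac{4 + 9}{38} - 4146}{-4260 + \left(1 + 2 \left(-47\right) - 3 \left(-47\right)\right)} = \frac{42 \cdot 13 \cdot \frac{1}{38} - 4146}{-4260 + \left(1 - 94 + 141\right)} = \frac{42 \cdot \frac{13}{38} - 4146}{-4260 + 48} = \frac{\frac{273}{19} - 4146}{-4212} = \left(- \frac{78501}{19}\right) \left(- \frac{1}{4212}\right) = \frac{26167}{26676}$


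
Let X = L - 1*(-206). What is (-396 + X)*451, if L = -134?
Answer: -146124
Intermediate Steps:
X = 72 (X = -134 - 1*(-206) = -134 + 206 = 72)
(-396 + X)*451 = (-396 + 72)*451 = -324*451 = -146124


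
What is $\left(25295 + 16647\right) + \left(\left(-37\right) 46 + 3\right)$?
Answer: $40243$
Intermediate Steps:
$\left(25295 + 16647\right) + \left(\left(-37\right) 46 + 3\right) = 41942 + \left(-1702 + 3\right) = 41942 - 1699 = 40243$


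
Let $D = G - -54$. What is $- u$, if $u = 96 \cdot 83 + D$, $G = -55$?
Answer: $-7967$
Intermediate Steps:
$D = -1$ ($D = -55 - -54 = -55 + 54 = -1$)
$u = 7967$ ($u = 96 \cdot 83 - 1 = 7968 - 1 = 7967$)
$- u = \left(-1\right) 7967 = -7967$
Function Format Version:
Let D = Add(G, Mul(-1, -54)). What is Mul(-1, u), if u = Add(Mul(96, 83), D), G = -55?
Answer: -7967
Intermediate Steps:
D = -1 (D = Add(-55, Mul(-1, -54)) = Add(-55, 54) = -1)
u = 7967 (u = Add(Mul(96, 83), -1) = Add(7968, -1) = 7967)
Mul(-1, u) = Mul(-1, 7967) = -7967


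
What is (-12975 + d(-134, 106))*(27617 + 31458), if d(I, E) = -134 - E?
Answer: -780676125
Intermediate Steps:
(-12975 + d(-134, 106))*(27617 + 31458) = (-12975 + (-134 - 1*106))*(27617 + 31458) = (-12975 + (-134 - 106))*59075 = (-12975 - 240)*59075 = -13215*59075 = -780676125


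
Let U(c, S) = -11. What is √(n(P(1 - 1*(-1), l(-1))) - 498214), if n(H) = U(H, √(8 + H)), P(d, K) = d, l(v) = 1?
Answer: 5*I*√19929 ≈ 705.85*I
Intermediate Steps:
n(H) = -11
√(n(P(1 - 1*(-1), l(-1))) - 498214) = √(-11 - 498214) = √(-498225) = 5*I*√19929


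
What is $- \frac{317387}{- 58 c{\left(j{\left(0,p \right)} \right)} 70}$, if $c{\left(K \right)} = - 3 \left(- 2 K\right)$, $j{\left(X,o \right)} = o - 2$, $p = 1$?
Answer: $- \frac{45341}{3480} \approx -13.029$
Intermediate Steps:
$j{\left(X,o \right)} = -2 + o$
$c{\left(K \right)} = 6 K$
$- \frac{317387}{- 58 c{\left(j{\left(0,p \right)} \right)} 70} = - \frac{317387}{- 58 \cdot 6 \left(-2 + 1\right) 70} = - \frac{317387}{- 58 \cdot 6 \left(-1\right) 70} = - \frac{317387}{\left(-58\right) \left(-6\right) 70} = - \frac{317387}{348 \cdot 70} = - \frac{317387}{24360} = \left(-317387\right) \frac{1}{24360} = - \frac{45341}{3480}$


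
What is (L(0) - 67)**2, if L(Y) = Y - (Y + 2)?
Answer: 4761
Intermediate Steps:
L(Y) = -2 (L(Y) = Y - (2 + Y) = Y + (-2 - Y) = -2)
(L(0) - 67)**2 = (-2 - 67)**2 = (-69)**2 = 4761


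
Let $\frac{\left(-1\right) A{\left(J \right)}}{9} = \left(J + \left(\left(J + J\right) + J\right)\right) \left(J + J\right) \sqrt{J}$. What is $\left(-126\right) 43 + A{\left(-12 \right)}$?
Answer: $-5418 - 20736 i \sqrt{3} \approx -5418.0 - 35916.0 i$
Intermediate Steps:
$A{\left(J \right)} = - 72 J^{\frac{5}{2}}$ ($A{\left(J \right)} = - 9 \left(J + \left(\left(J + J\right) + J\right)\right) \left(J + J\right) \sqrt{J} = - 9 \left(J + \left(2 J + J\right)\right) 2 J \sqrt{J} = - 9 \left(J + 3 J\right) 2 J \sqrt{J} = - 9 \cdot 4 J 2 J \sqrt{J} = - 9 \cdot 8 J^{2} \sqrt{J} = - 9 \cdot 8 J^{\frac{5}{2}} = - 72 J^{\frac{5}{2}}$)
$\left(-126\right) 43 + A{\left(-12 \right)} = \left(-126\right) 43 - 72 \left(-12\right)^{\frac{5}{2}} = -5418 - 72 \cdot 288 i \sqrt{3} = -5418 - 20736 i \sqrt{3}$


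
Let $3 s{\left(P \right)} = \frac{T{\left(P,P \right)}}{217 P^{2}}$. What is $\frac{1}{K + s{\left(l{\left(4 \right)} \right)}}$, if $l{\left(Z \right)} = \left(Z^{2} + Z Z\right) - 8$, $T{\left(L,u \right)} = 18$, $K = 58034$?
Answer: $\frac{20832}{1208964289} \approx 1.7231 \cdot 10^{-5}$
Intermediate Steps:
$l{\left(Z \right)} = -8 + 2 Z^{2}$ ($l{\left(Z \right)} = \left(Z^{2} + Z^{2}\right) - 8 = 2 Z^{2} - 8 = -8 + 2 Z^{2}$)
$s{\left(P \right)} = \frac{6}{217 P^{2}}$ ($s{\left(P \right)} = \frac{18 \frac{1}{217 P^{2}}}{3} = \frac{\frac{18}{217} \frac{1}{P^{2}}}{3} = \frac{6}{217 P^{2}}$)
$\frac{1}{K + s{\left(l{\left(4 \right)} \right)}} = \frac{1}{58034 + \frac{6}{217 \left(-8 + 2 \cdot 4^{2}\right)^{2}}} = \frac{1}{58034 + \frac{6}{217 \left(-8 + 2 \cdot 16\right)^{2}}} = \frac{1}{58034 + \frac{6}{217 \left(-8 + 32\right)^{2}}} = \frac{1}{58034 + \frac{6}{217 \cdot 576}} = \frac{1}{58034 + \frac{6}{217} \cdot \frac{1}{576}} = \frac{1}{58034 + \frac{1}{20832}} = \frac{1}{\frac{1208964289}{20832}} = \frac{20832}{1208964289}$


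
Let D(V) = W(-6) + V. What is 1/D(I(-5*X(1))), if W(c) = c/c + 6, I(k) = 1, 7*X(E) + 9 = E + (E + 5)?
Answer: ⅛ ≈ 0.12500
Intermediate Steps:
X(E) = -4/7 + 2*E/7 (X(E) = -9/7 + (E + (E + 5))/7 = -9/7 + (E + (5 + E))/7 = -9/7 + (5 + 2*E)/7 = -9/7 + (5/7 + 2*E/7) = -4/7 + 2*E/7)
W(c) = 7 (W(c) = 1 + 6 = 7)
D(V) = 7 + V
1/D(I(-5*X(1))) = 1/(7 + 1) = 1/8 = ⅛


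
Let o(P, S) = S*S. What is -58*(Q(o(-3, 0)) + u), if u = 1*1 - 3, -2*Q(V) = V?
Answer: 116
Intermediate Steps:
o(P, S) = S²
Q(V) = -V/2
u = -2 (u = 1 - 3 = -2)
-58*(Q(o(-3, 0)) + u) = -58*(-½*0² - 2) = -58*(-½*0 - 2) = -58*(0 - 2) = -58*(-2) = 116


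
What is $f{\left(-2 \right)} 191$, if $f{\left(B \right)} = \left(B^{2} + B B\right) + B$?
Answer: $1146$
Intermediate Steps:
$f{\left(B \right)} = B + 2 B^{2}$ ($f{\left(B \right)} = \left(B^{2} + B^{2}\right) + B = 2 B^{2} + B = B + 2 B^{2}$)
$f{\left(-2 \right)} 191 = - 2 \left(1 + 2 \left(-2\right)\right) 191 = - 2 \left(1 - 4\right) 191 = \left(-2\right) \left(-3\right) 191 = 6 \cdot 191 = 1146$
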